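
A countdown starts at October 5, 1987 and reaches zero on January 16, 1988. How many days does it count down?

103

Oct 5, 1987 → Nov 5, 1987: 31 days (October has 31).
Nov 5, 1987 → Dec 5, 1987: 30 days (November has 30).
Dec 5, 1987 → Jan 5, 1988: 31 days (December has 31).
Jan 5, 1988 → Jan 16, 1988: 11 days.
Total: 103 days.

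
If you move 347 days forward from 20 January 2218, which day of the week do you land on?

Saturday

First find the weekday of Jan 20, 2218. Doomsday rule: the anchor day for the 2200s is Friday. For year 18: 18÷12 = 1 r 6, and 6÷4 = 1, so 1+6+1 = 8.
Friday + 8 ≡ Saturday — that's 2218's doomsday.
In January the doomsday date is Jan 3 (2218 is not a leap year).
Jan 20 is 17 days after Jan 3; 17 mod 7 = 3, so Saturday + 3 = Tuesday.
347 mod 7 = 4, so 347 days after a Tuesday is Tuesday + 4 = Saturday.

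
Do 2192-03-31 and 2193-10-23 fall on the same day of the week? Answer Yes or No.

From Mar 31, 2192 to Oct 23, 2193 is 571 days.
571 mod 7 = 4, so they are different weekdays.
(Mar 31, 2192 is a Saturday; Oct 23, 2193 is a Wednesday.)

No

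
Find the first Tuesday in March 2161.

March 1, 2161 is a Sunday.
The first Tuesday is therefore March 3 (2 days later).

March 3, 2161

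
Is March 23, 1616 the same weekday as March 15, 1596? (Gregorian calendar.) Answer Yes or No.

No

From Mar 15, 1596 to Mar 23, 1616 is 7313 days.
7313 mod 7 = 5, so they are different weekdays.
(Mar 15, 1596 is a Friday; Mar 23, 1616 is a Wednesday.)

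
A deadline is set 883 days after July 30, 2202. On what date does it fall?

December 29, 2204

+365 (one year) → Jul 30, 2203 (518 left).
+366 (one year; includes Feb 29, 2204) → Jul 30, 2204 (152 left).
Jul has 31 days: +2 → Aug 1, 2204 (150 left).
Aug has 31 days: +31 → Sep 1, 2204 (119 left).
Sep has 30 days: +30 → Oct 1, 2204 (89 left).
Oct has 31 days: +31 → Nov 1, 2204 (58 left).
Nov has 30 days: +30 → Dec 1, 2204 (28 left).
+28 → Dec 29, 2204.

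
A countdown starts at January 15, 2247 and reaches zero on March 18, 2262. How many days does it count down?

5541

Jan 15, 2247 → Jan 15, 2248: 365 days.
Jan 15, 2248 → Jan 15, 2249: 366 days (Feb 29, 2248 is in that span).
Jan 15, 2249 → Jan 15, 2250: 365 days.
Jan 15, 2250 → Jan 15, 2251: 365 days.
Jan 15, 2251 → Jan 15, 2252: 365 days.
Jan 15, 2252 → Jan 15, 2253: 366 days (Feb 29, 2252 is in that span).
Jan 15, 2253 → Jan 15, 2254: 365 days.
Jan 15, 2254 → Jan 15, 2255: 365 days.
Jan 15, 2255 → Jan 15, 2256: 365 days.
Jan 15, 2256 → Jan 15, 2257: 366 days (Feb 29, 2256 is in that span).
Jan 15, 2257 → Jan 15, 2258: 365 days.
Jan 15, 2258 → Jan 15, 2259: 365 days.
Jan 15, 2259 → Jan 15, 2260: 365 days.
Jan 15, 2260 → Jan 15, 2261: 366 days (Feb 29, 2260 is in that span).
Jan 15, 2261 → Jan 15, 2262: 365 days.
Jan 15, 2262 → Feb 15, 2262: 31 days (January has 31).
Feb 15, 2262 → Mar 15, 2262: 28 days (February has 28).
Mar 15, 2262 → Mar 18, 2262: 3 days.
Total: 5541 days.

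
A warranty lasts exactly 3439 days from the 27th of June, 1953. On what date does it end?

+365 (one year) → Jun 27, 1954 (3074 left).
+365 (one year) → Jun 27, 1955 (2709 left).
+366 (one year; includes Feb 29, 1956) → Jun 27, 1956 (2343 left).
+365 (one year) → Jun 27, 1957 (1978 left).
+365 (one year) → Jun 27, 1958 (1613 left).
+365 (one year) → Jun 27, 1959 (1248 left).
+366 (one year; includes Feb 29, 1960) → Jun 27, 1960 (882 left).
+365 (one year) → Jun 27, 1961 (517 left).
+365 (one year) → Jun 27, 1962 (152 left).
Jun has 30 days: +4 → Jul 1, 1962 (148 left).
Jul has 31 days: +31 → Aug 1, 1962 (117 left).
Aug has 31 days: +31 → Sep 1, 1962 (86 left).
Sep has 30 days: +30 → Oct 1, 1962 (56 left).
Oct has 31 days: +31 → Nov 1, 1962 (25 left).
+25 → Nov 26, 1962.

November 26, 1962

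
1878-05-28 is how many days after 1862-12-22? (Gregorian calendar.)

5636

Dec 22, 1862 → Dec 22, 1863: 365 days.
Dec 22, 1863 → Dec 22, 1864: 366 days (Feb 29, 1864 is in that span).
Dec 22, 1864 → Dec 22, 1865: 365 days.
Dec 22, 1865 → Dec 22, 1866: 365 days.
Dec 22, 1866 → Dec 22, 1867: 365 days.
Dec 22, 1867 → Dec 22, 1868: 366 days (Feb 29, 1868 is in that span).
Dec 22, 1868 → Dec 22, 1869: 365 days.
Dec 22, 1869 → Dec 22, 1870: 365 days.
Dec 22, 1870 → Dec 22, 1871: 365 days.
Dec 22, 1871 → Dec 22, 1872: 366 days (Feb 29, 1872 is in that span).
Dec 22, 1872 → Dec 22, 1873: 365 days.
Dec 22, 1873 → Dec 22, 1874: 365 days.
Dec 22, 1874 → Dec 22, 1875: 365 days.
Dec 22, 1875 → Dec 22, 1876: 366 days (Feb 29, 1876 is in that span).
Dec 22, 1876 → Dec 22, 1877: 365 days.
Dec 22, 1877 → Jan 22, 1878: 31 days (December has 31).
Jan 22, 1878 → Feb 22, 1878: 31 days (January has 31).
Feb 22, 1878 → Mar 22, 1878: 28 days (February has 28).
Mar 22, 1878 → Apr 22, 1878: 31 days (March has 31).
Apr 22, 1878 → May 22, 1878: 30 days (April has 30).
May 22, 1878 → May 28, 1878: 6 days.
Total: 5636 days.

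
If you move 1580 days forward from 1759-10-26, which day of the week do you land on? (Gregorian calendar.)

Wednesday

Oct 26, 1759 is a Friday.
1580 mod 7 = 5, so 1580 days after a Friday is Friday + 5 = Wednesday.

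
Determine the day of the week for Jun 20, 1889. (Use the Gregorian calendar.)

January 1, 1889 is a Tuesday.
Jan 1, 1889 → Feb 1, 1889: 31 days (January has 31).
Feb 1, 1889 → Mar 1, 1889: 28 days (February has 28).
Mar 1, 1889 → Apr 1, 1889: 31 days (March has 31).
Apr 1, 1889 → May 1, 1889: 30 days (April has 30).
May 1, 1889 → Jun 1, 1889: 31 days (May has 31).
Jun 1, 1889 → Jun 20, 1889: 19 days.
Total: 170 days.
170 mod 7 = 2, so Tuesday + 2 = Thursday.

Thursday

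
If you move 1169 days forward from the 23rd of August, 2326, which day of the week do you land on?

Aug 23, 2326 is a Monday.
1169 mod 7 = 0, so 1169 days after a Monday is Monday + 0 = Monday.

Monday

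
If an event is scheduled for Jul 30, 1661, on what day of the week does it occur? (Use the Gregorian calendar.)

Saturday

Doomsday rule: the anchor day for the 1600s is Tuesday. For year 61: 61÷12 = 5 r 1, and 1÷4 = 0, so 5+1+0 = 6.
Tuesday + 6 ≡ Monday — that's 1661's doomsday.
In July the doomsday date is Jul 11.
Jul 30 is 19 days after Jul 11; 19 mod 7 = 5, so Monday + 5 = Saturday.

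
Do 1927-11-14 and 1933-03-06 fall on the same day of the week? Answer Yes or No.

Yes

From Nov 14, 1927 to Mar 6, 1933 is 1939 days.
1939 mod 7 = 0, so they are the same weekday.
(Nov 14, 1927 is a Monday; Mar 6, 1933 is a Monday.)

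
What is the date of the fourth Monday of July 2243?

July 24, 2243

July 1, 2243 is a Saturday.
The first Monday is therefore July 3 (2 days later).
The fourth Monday is 3 + 3×7 = July 24.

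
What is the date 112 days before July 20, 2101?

−20 → Jun 30, 2101 (end of Jun, 30 days; 92 left).
−30 → May 31, 2101 (end of May, 31 days; 62 left).
−31 → Apr 30, 2101 (end of Apr, 30 days; 31 left).
−30 → Mar 31, 2101 (end of Mar, 31 days; 1 left).
−1 → Mar 30, 2101.

March 30, 2101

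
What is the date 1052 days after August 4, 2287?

+366 (one year; includes Feb 29, 2288) → Aug 4, 2288 (686 left).
+365 (one year) → Aug 4, 2289 (321 left).
Aug has 31 days: +28 → Sep 1, 2289 (293 left).
Sep has 30 days: +30 → Oct 1, 2289 (263 left).
Oct has 31 days: +31 → Nov 1, 2289 (232 left).
Nov has 30 days: +30 → Dec 1, 2289 (202 left).
Dec has 31 days: +31 → Jan 1, 2290 (171 left).
Jan has 31 days: +31 → Feb 1, 2290 (140 left).
Feb has 28 days: +28 → Mar 1, 2290 (112 left).
Mar has 31 days: +31 → Apr 1, 2290 (81 left).
Apr has 30 days: +30 → May 1, 2290 (51 left).
May has 31 days: +31 → Jun 1, 2290 (20 left).
+20 → Jun 21, 2290.

June 21, 2290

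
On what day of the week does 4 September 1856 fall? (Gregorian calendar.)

Doomsday rule: the anchor day for the 1800s is Friday. For year 56: 56÷12 = 4 r 8, and 8÷4 = 2, so 4+8+2 = 14.
Friday + 14 ≡ Friday — that's 1856's doomsday.
In September the doomsday date is Sep 5.
Sep 4 is 1 day before Sep 5; 1 mod 7 = 1, so Friday − 1 = Thursday.

Thursday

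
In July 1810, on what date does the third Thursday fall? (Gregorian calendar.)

July 19, 1810

July 1, 1810 is a Sunday.
The first Thursday is therefore July 5 (4 days later).
The third Thursday is 5 + 2×7 = July 19.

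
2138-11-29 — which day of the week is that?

Doomsday rule: the anchor day for the 2100s is Sunday. For year 38: 38÷12 = 3 r 2, and 2÷4 = 0, so 3+2+0 = 5.
Sunday + 5 ≡ Friday — that's 2138's doomsday.
In November the doomsday date is Nov 7.
Nov 29 is 22 days after Nov 7; 22 mod 7 = 1, so Friday + 1 = Saturday.

Saturday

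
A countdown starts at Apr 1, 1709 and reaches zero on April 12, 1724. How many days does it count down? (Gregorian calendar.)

5490

Apr 1, 1709 → Apr 1, 1710: 365 days.
Apr 1, 1710 → Apr 1, 1711: 365 days.
Apr 1, 1711 → Apr 1, 1712: 366 days (Feb 29, 1712 is in that span).
Apr 1, 1712 → Apr 1, 1713: 365 days.
Apr 1, 1713 → Apr 1, 1714: 365 days.
Apr 1, 1714 → Apr 1, 1715: 365 days.
Apr 1, 1715 → Apr 1, 1716: 366 days (Feb 29, 1716 is in that span).
Apr 1, 1716 → Apr 1, 1717: 365 days.
Apr 1, 1717 → Apr 1, 1718: 365 days.
Apr 1, 1718 → Apr 1, 1719: 365 days.
Apr 1, 1719 → Apr 1, 1720: 366 days (Feb 29, 1720 is in that span).
Apr 1, 1720 → Apr 1, 1721: 365 days.
Apr 1, 1721 → Apr 1, 1722: 365 days.
Apr 1, 1722 → Apr 1, 1723: 365 days.
Apr 1, 1723 → May 1, 1723: 30 days (April has 30).
May 1, 1723 → Jun 1, 1723: 31 days (May has 31).
Jun 1, 1723 → Jul 1, 1723: 30 days (June has 30).
Jul 1, 1723 → Aug 1, 1723: 31 days (July has 31).
Aug 1, 1723 → Sep 1, 1723: 31 days (August has 31).
Sep 1, 1723 → Oct 1, 1723: 30 days (September has 30).
Oct 1, 1723 → Nov 1, 1723: 31 days (October has 31).
Nov 1, 1723 → Dec 1, 1723: 30 days (November has 30).
Dec 1, 1723 → Jan 1, 1724: 31 days (December has 31).
Jan 1, 1724 → Feb 1, 1724: 31 days (January has 31).
Feb 1, 1724 → Mar 1, 1724: 29 days (February has 29).
Mar 1, 1724 → Apr 1, 1724: 31 days (March has 31).
Apr 1, 1724 → Apr 12, 1724: 11 days.
Total: 5490 days.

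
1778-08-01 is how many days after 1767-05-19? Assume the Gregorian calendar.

4092

May 19, 1767 → May 19, 1768: 366 days (Feb 29, 1768 is in that span).
May 19, 1768 → May 19, 1769: 365 days.
May 19, 1769 → May 19, 1770: 365 days.
May 19, 1770 → May 19, 1771: 365 days.
May 19, 1771 → May 19, 1772: 366 days (Feb 29, 1772 is in that span).
May 19, 1772 → May 19, 1773: 365 days.
May 19, 1773 → May 19, 1774: 365 days.
May 19, 1774 → May 19, 1775: 365 days.
May 19, 1775 → May 19, 1776: 366 days (Feb 29, 1776 is in that span).
May 19, 1776 → May 19, 1777: 365 days.
May 19, 1777 → May 19, 1778: 365 days.
May 19, 1778 → Jun 19, 1778: 31 days (May has 31).
Jun 19, 1778 → Jul 19, 1778: 30 days (June has 30).
Jul 19, 1778 → Aug 1, 1778: 13 days.
Total: 4092 days.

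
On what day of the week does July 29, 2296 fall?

Wednesday

Doomsday rule: the anchor day for the 2200s is Friday. For year 96: 96÷12 = 8 r 0, and 0÷4 = 0, so 8+0+0 = 8.
Friday + 8 ≡ Saturday — that's 2296's doomsday.
In July the doomsday date is Jul 11.
Jul 29 is 18 days after Jul 11; 18 mod 7 = 4, so Saturday + 4 = Wednesday.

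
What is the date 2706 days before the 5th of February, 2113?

September 9, 2105

−366 (one year; includes Feb 29, 2112) → Feb 5, 2112 (2340 left).
−365 (one year) → Feb 5, 2111 (1975 left).
−365 (one year) → Feb 5, 2110 (1610 left).
−365 (one year) → Feb 5, 2109 (1245 left).
−366 (one year; includes Feb 29, 2108) → Feb 5, 2108 (879 left).
−365 (one year) → Feb 5, 2107 (514 left).
−365 (one year) → Feb 5, 2106 (149 left).
−5 → Jan 31, 2106 (end of Jan, 31 days; 144 left).
−31 → Dec 31, 2105 (end of Dec, 31 days; 113 left).
−31 → Nov 30, 2105 (end of Nov, 30 days; 82 left).
−30 → Oct 31, 2105 (end of Oct, 31 days; 52 left).
−31 → Sep 30, 2105 (end of Sep, 30 days; 21 left).
−21 → Sep 9, 2105.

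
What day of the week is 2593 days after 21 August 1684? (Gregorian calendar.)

First find the weekday of Aug 21, 1684. Doomsday rule: the anchor day for the 1600s is Tuesday. For year 84: 84÷12 = 7 r 0, and 0÷4 = 0, so 7+0+0 = 7.
Tuesday + 7 ≡ Tuesday — that's 1684's doomsday.
In August the doomsday date is Aug 8.
Aug 21 is 13 days after Aug 8; 13 mod 7 = 6, so Tuesday + 6 = Monday.
2593 mod 7 = 3, so 2593 days after a Monday is Monday + 3 = Thursday.

Thursday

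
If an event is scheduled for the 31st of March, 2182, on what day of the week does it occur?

Doomsday rule: the anchor day for the 2100s is Sunday. For year 82: 82÷12 = 6 r 10, and 10÷4 = 2, so 6+10+2 = 18.
Sunday + 18 ≡ Thursday — that's 2182's doomsday.
In March the doomsday date is Mar 14.
Mar 31 is 17 days after Mar 14; 17 mod 7 = 3, so Thursday + 3 = Sunday.

Sunday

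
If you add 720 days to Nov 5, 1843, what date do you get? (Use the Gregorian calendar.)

+366 (one year; includes Feb 29, 1844) → Nov 5, 1844 (354 left).
Nov has 30 days: +26 → Dec 1, 1844 (328 left).
Dec has 31 days: +31 → Jan 1, 1845 (297 left).
Jan has 31 days: +31 → Feb 1, 1845 (266 left).
Feb has 28 days: +28 → Mar 1, 1845 (238 left).
Mar has 31 days: +31 → Apr 1, 1845 (207 left).
Apr has 30 days: +30 → May 1, 1845 (177 left).
May has 31 days: +31 → Jun 1, 1845 (146 left).
Jun has 30 days: +30 → Jul 1, 1845 (116 left).
Jul has 31 days: +31 → Aug 1, 1845 (85 left).
Aug has 31 days: +31 → Sep 1, 1845 (54 left).
Sep has 30 days: +30 → Oct 1, 1845 (24 left).
+24 → Oct 25, 1845.

October 25, 1845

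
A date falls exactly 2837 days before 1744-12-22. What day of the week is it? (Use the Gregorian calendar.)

Sunday

First find the weekday of Dec 22, 1744. Doomsday rule: the anchor day for the 1700s is Sunday. For year 44: 44÷12 = 3 r 8, and 8÷4 = 2, so 3+8+2 = 13.
Sunday + 13 ≡ Saturday — that's 1744's doomsday.
In December the doomsday date is Dec 12.
Dec 22 is 10 days after Dec 12; 10 mod 7 = 3, so Saturday + 3 = Tuesday.
2837 mod 7 = 2, so 2837 days before a Tuesday is Tuesday − 2 = Sunday.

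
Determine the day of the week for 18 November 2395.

Doomsday rule: the anchor day for the 2300s is Wednesday. For year 95: 95÷12 = 7 r 11, and 11÷4 = 2, so 7+11+2 = 20.
Wednesday + 20 ≡ Tuesday — that's 2395's doomsday.
In November the doomsday date is Nov 7.
Nov 18 is 11 days after Nov 7; 11 mod 7 = 4, so Tuesday + 4 = Saturday.

Saturday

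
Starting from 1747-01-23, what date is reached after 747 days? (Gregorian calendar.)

+365 (one year) → Jan 23, 1748 (382 left).
Jan has 31 days: +9 → Feb 1, 1748 (373 left).
Feb has 29 days: +29 → Mar 1, 1748 (344 left).
Mar has 31 days: +31 → Apr 1, 1748 (313 left).
Apr has 30 days: +30 → May 1, 1748 (283 left).
May has 31 days: +31 → Jun 1, 1748 (252 left).
Jun has 30 days: +30 → Jul 1, 1748 (222 left).
Jul has 31 days: +31 → Aug 1, 1748 (191 left).
Aug has 31 days: +31 → Sep 1, 1748 (160 left).
Sep has 30 days: +30 → Oct 1, 1748 (130 left).
Oct has 31 days: +31 → Nov 1, 1748 (99 left).
Nov has 30 days: +30 → Dec 1, 1748 (69 left).
Dec has 31 days: +31 → Jan 1, 1749 (38 left).
Jan has 31 days: +31 → Feb 1, 1749 (7 left).
+7 → Feb 8, 1749.

February 8, 1749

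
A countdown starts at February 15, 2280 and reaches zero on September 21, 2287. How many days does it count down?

2775

Feb 15, 2280 → Feb 15, 2281: 366 days (Feb 29, 2280 is in that span).
Feb 15, 2281 → Feb 15, 2282: 365 days.
Feb 15, 2282 → Feb 15, 2283: 365 days.
Feb 15, 2283 → Feb 15, 2284: 365 days.
Feb 15, 2284 → Feb 15, 2285: 366 days (Feb 29, 2284 is in that span).
Feb 15, 2285 → Feb 15, 2286: 365 days.
Feb 15, 2286 → Feb 15, 2287: 365 days.
Feb 15, 2287 → Mar 15, 2287: 28 days (February has 28).
Mar 15, 2287 → Apr 15, 2287: 31 days (March has 31).
Apr 15, 2287 → May 15, 2287: 30 days (April has 30).
May 15, 2287 → Jun 15, 2287: 31 days (May has 31).
Jun 15, 2287 → Jul 15, 2287: 30 days (June has 30).
Jul 15, 2287 → Aug 15, 2287: 31 days (July has 31).
Aug 15, 2287 → Sep 15, 2287: 31 days (August has 31).
Sep 15, 2287 → Sep 21, 2287: 6 days.
Total: 2775 days.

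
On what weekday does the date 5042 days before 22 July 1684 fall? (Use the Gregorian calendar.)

Thursday

Jul 22, 1684 is a Saturday.
5042 mod 7 = 2, so 5042 days before a Saturday is Saturday − 2 = Thursday.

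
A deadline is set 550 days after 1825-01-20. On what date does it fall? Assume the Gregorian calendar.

July 24, 1826

+365 (one year) → Jan 20, 1826 (185 left).
Jan has 31 days: +12 → Feb 1, 1826 (173 left).
Feb has 28 days: +28 → Mar 1, 1826 (145 left).
Mar has 31 days: +31 → Apr 1, 1826 (114 left).
Apr has 30 days: +30 → May 1, 1826 (84 left).
May has 31 days: +31 → Jun 1, 1826 (53 left).
Jun has 30 days: +30 → Jul 1, 1826 (23 left).
+23 → Jul 24, 1826.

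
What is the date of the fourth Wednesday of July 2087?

July 1, 2087 is a Tuesday.
The first Wednesday is therefore July 2 (1 days later).
The fourth Wednesday is 2 + 3×7 = July 23.

July 23, 2087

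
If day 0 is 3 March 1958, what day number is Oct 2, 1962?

Mar 3, 1958 → Mar 3, 1959: 365 days.
Mar 3, 1959 → Mar 3, 1960: 366 days (Feb 29, 1960 is in that span).
Mar 3, 1960 → Mar 3, 1961: 365 days.
Mar 3, 1961 → Mar 3, 1962: 365 days.
Mar 3, 1962 → Apr 3, 1962: 31 days (March has 31).
Apr 3, 1962 → May 3, 1962: 30 days (April has 30).
May 3, 1962 → Jun 3, 1962: 31 days (May has 31).
Jun 3, 1962 → Jul 3, 1962: 30 days (June has 30).
Jul 3, 1962 → Aug 3, 1962: 31 days (July has 31).
Aug 3, 1962 → Sep 3, 1962: 31 days (August has 31).
Sep 3, 1962 → Oct 2, 1962: 29 days.
Total: 1674 days.

1674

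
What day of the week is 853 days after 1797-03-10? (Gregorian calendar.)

First find the weekday of Mar 10, 1797. Doomsday rule: the anchor day for the 1700s is Sunday. For year 97: 97÷12 = 8 r 1, and 1÷4 = 0, so 8+1+0 = 9.
Sunday + 9 ≡ Tuesday — that's 1797's doomsday.
In March the doomsday date is Mar 14.
Mar 10 is 4 days before Mar 14; 4 mod 7 = 4, so Tuesday − 4 = Friday.
853 mod 7 = 6, so 853 days after a Friday is Friday + 6 = Thursday.

Thursday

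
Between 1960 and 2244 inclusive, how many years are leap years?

70

Multiples of 4 in [1960,2244]: 72.
Of those, multiples of 100: 3 (not leap unless ÷400).
Multiples of 400: 1.
Leap years = 72 − 3 + 1 = 70.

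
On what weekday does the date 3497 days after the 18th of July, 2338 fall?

Friday

First find the weekday of Jul 18, 2338. Doomsday rule: the anchor day for the 2300s is Wednesday. For year 38: 38÷12 = 3 r 2, and 2÷4 = 0, so 3+2+0 = 5.
Wednesday + 5 ≡ Monday — that's 2338's doomsday.
In July the doomsday date is Jul 11.
Jul 18 is 7 days after Jul 11; 7 mod 7 = 0, so Monday + 0 = Monday.
3497 mod 7 = 4, so 3497 days after a Monday is Monday + 4 = Friday.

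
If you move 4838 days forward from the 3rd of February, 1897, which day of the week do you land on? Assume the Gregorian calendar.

First find the weekday of Feb 3, 1897. Doomsday rule: the anchor day for the 1800s is Friday. For year 97: 97÷12 = 8 r 1, and 1÷4 = 0, so 8+1+0 = 9.
Friday + 9 ≡ Sunday — that's 1897's doomsday.
In February the doomsday date is Feb 28 (1897 is not a leap year).
Feb 3 is 25 days before Feb 28; 25 mod 7 = 4, so Sunday − 4 = Wednesday.
4838 mod 7 = 1, so 4838 days after a Wednesday is Wednesday + 1 = Thursday.

Thursday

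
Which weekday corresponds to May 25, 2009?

Doomsday rule: the anchor day for the 2000s is Tuesday. For year 09: 9÷12 = 0 r 9, and 9÷4 = 2, so 0+9+2 = 11.
Tuesday + 11 ≡ Saturday — that's 2009's doomsday.
In May the doomsday date is May 9.
May 25 is 16 days after May 9; 16 mod 7 = 2, so Saturday + 2 = Monday.

Monday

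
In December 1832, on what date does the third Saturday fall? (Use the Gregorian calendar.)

December 15, 1832

December 1, 1832 is a Saturday.
The first Saturday is therefore December 1 (same day).
The third Saturday is 1 + 2×7 = December 15.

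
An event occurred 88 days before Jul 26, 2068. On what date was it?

−26 → Jun 30, 2068 (end of Jun, 30 days; 62 left).
−30 → May 31, 2068 (end of May, 31 days; 32 left).
−31 → Apr 30, 2068 (end of Apr, 30 days; 1 left).
−1 → Apr 29, 2068.

April 29, 2068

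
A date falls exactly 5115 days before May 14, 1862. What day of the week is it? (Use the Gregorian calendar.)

May 14, 1862 is a Wednesday.
5115 mod 7 = 5, so 5115 days before a Wednesday is Wednesday − 5 = Friday.

Friday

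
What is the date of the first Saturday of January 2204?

January 1, 2204 is a Sunday.
The first Saturday is therefore January 7 (6 days later).

January 7, 2204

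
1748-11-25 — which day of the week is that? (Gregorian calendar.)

Doomsday rule: the anchor day for the 1700s is Sunday. For year 48: 48÷12 = 4 r 0, and 0÷4 = 0, so 4+0+0 = 4.
Sunday + 4 ≡ Thursday — that's 1748's doomsday.
In November the doomsday date is Nov 7.
Nov 25 is 18 days after Nov 7; 18 mod 7 = 4, so Thursday + 4 = Monday.

Monday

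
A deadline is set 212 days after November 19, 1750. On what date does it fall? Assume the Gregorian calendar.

June 19, 1751

Nov has 30 days: +12 → Dec 1, 1750 (200 left).
Dec has 31 days: +31 → Jan 1, 1751 (169 left).
Jan has 31 days: +31 → Feb 1, 1751 (138 left).
Feb has 28 days: +28 → Mar 1, 1751 (110 left).
Mar has 31 days: +31 → Apr 1, 1751 (79 left).
Apr has 30 days: +30 → May 1, 1751 (49 left).
May has 31 days: +31 → Jun 1, 1751 (18 left).
+18 → Jun 19, 1751.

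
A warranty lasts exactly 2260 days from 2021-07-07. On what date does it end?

September 14, 2027

+365 (one year) → Jul 7, 2022 (1895 left).
+365 (one year) → Jul 7, 2023 (1530 left).
+366 (one year; includes Feb 29, 2024) → Jul 7, 2024 (1164 left).
+365 (one year) → Jul 7, 2025 (799 left).
+365 (one year) → Jul 7, 2026 (434 left).
+365 (one year) → Jul 7, 2027 (69 left).
Jul has 31 days: +25 → Aug 1, 2027 (44 left).
Aug has 31 days: +31 → Sep 1, 2027 (13 left).
+13 → Sep 14, 2027.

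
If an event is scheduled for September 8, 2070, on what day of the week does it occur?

Doomsday rule: the anchor day for the 2000s is Tuesday. For year 70: 70÷12 = 5 r 10, and 10÷4 = 2, so 5+10+2 = 17.
Tuesday + 17 ≡ Friday — that's 2070's doomsday.
In September the doomsday date is Sep 5.
Sep 8 is 3 days after Sep 5; 3 mod 7 = 3, so Friday + 3 = Monday.

Monday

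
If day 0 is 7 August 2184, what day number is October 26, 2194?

Aug 7, 2184 → Aug 7, 2185: 365 days.
Aug 7, 2185 → Aug 7, 2186: 365 days.
Aug 7, 2186 → Aug 7, 2187: 365 days.
Aug 7, 2187 → Aug 7, 2188: 366 days (Feb 29, 2188 is in that span).
Aug 7, 2188 → Aug 7, 2189: 365 days.
Aug 7, 2189 → Aug 7, 2190: 365 days.
Aug 7, 2190 → Aug 7, 2191: 365 days.
Aug 7, 2191 → Aug 7, 2192: 366 days (Feb 29, 2192 is in that span).
Aug 7, 2192 → Aug 7, 2193: 365 days.
Aug 7, 2193 → Aug 7, 2194: 365 days.
Aug 7, 2194 → Sep 7, 2194: 31 days (August has 31).
Sep 7, 2194 → Oct 7, 2194: 30 days (September has 30).
Oct 7, 2194 → Oct 26, 2194: 19 days.
Total: 3732 days.

3732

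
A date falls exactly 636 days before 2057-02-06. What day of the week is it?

Wednesday

First find the weekday of Feb 6, 2057. Doomsday rule: the anchor day for the 2000s is Tuesday. For year 57: 57÷12 = 4 r 9, and 9÷4 = 2, so 4+9+2 = 15.
Tuesday + 15 ≡ Wednesday — that's 2057's doomsday.
In February the doomsday date is Feb 28 (2057 is not a leap year).
Feb 6 is 22 days before Feb 28; 22 mod 7 = 1, so Wednesday − 1 = Tuesday.
636 mod 7 = 6, so 636 days before a Tuesday is Tuesday − 6 = Wednesday.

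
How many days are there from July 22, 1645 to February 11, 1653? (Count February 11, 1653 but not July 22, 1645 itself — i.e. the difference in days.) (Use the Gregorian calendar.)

Jul 22, 1645 → Jul 22, 1646: 365 days.
Jul 22, 1646 → Jul 22, 1647: 365 days.
Jul 22, 1647 → Jul 22, 1648: 366 days (Feb 29, 1648 is in that span).
Jul 22, 1648 → Jul 22, 1649: 365 days.
Jul 22, 1649 → Jul 22, 1650: 365 days.
Jul 22, 1650 → Jul 22, 1651: 365 days.
Jul 22, 1651 → Jul 22, 1652: 366 days (Feb 29, 1652 is in that span).
Jul 22, 1652 → Aug 22, 1652: 31 days (July has 31).
Aug 22, 1652 → Sep 22, 1652: 31 days (August has 31).
Sep 22, 1652 → Oct 22, 1652: 30 days (September has 30).
Oct 22, 1652 → Nov 22, 1652: 31 days (October has 31).
Nov 22, 1652 → Dec 22, 1652: 30 days (November has 30).
Dec 22, 1652 → Jan 22, 1653: 31 days (December has 31).
Jan 22, 1653 → Feb 11, 1653: 20 days.
Total: 2761 days.

2761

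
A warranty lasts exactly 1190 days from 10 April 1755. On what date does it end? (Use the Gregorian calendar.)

+366 (one year; includes Feb 29, 1756) → Apr 10, 1756 (824 left).
+365 (one year) → Apr 10, 1757 (459 left).
+365 (one year) → Apr 10, 1758 (94 left).
Apr has 30 days: +21 → May 1, 1758 (73 left).
May has 31 days: +31 → Jun 1, 1758 (42 left).
Jun has 30 days: +30 → Jul 1, 1758 (12 left).
+12 → Jul 13, 1758.

July 13, 1758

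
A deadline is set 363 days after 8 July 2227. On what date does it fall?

Jul has 31 days: +24 → Aug 1, 2227 (339 left).
Aug has 31 days: +31 → Sep 1, 2227 (308 left).
Sep has 30 days: +30 → Oct 1, 2227 (278 left).
Oct has 31 days: +31 → Nov 1, 2227 (247 left).
Nov has 30 days: +30 → Dec 1, 2227 (217 left).
Dec has 31 days: +31 → Jan 1, 2228 (186 left).
Jan has 31 days: +31 → Feb 1, 2228 (155 left).
Feb has 29 days: +29 → Mar 1, 2228 (126 left).
Mar has 31 days: +31 → Apr 1, 2228 (95 left).
Apr has 30 days: +30 → May 1, 2228 (65 left).
May has 31 days: +31 → Jun 1, 2228 (34 left).
Jun has 30 days: +30 → Jul 1, 2228 (4 left).
+4 → Jul 5, 2228.

July 5, 2228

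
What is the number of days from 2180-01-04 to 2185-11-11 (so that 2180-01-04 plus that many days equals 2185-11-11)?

2138

Jan 4, 2180 → Jan 4, 2181: 366 days (Feb 29, 2180 is in that span).
Jan 4, 2181 → Jan 4, 2182: 365 days.
Jan 4, 2182 → Jan 4, 2183: 365 days.
Jan 4, 2183 → Jan 4, 2184: 365 days.
Jan 4, 2184 → Jan 4, 2185: 366 days (Feb 29, 2184 is in that span).
Jan 4, 2185 → Feb 4, 2185: 31 days (January has 31).
Feb 4, 2185 → Mar 4, 2185: 28 days (February has 28).
Mar 4, 2185 → Apr 4, 2185: 31 days (March has 31).
Apr 4, 2185 → May 4, 2185: 30 days (April has 30).
May 4, 2185 → Jun 4, 2185: 31 days (May has 31).
Jun 4, 2185 → Jul 4, 2185: 30 days (June has 30).
Jul 4, 2185 → Aug 4, 2185: 31 days (July has 31).
Aug 4, 2185 → Sep 4, 2185: 31 days (August has 31).
Sep 4, 2185 → Oct 4, 2185: 30 days (September has 30).
Oct 4, 2185 → Nov 4, 2185: 31 days (October has 31).
Nov 4, 2185 → Nov 11, 2185: 7 days.
Total: 2138 days.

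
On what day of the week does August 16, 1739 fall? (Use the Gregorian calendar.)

Sunday

Doomsday rule: the anchor day for the 1700s is Sunday. For year 39: 39÷12 = 3 r 3, and 3÷4 = 0, so 3+3+0 = 6.
Sunday + 6 ≡ Saturday — that's 1739's doomsday.
In August the doomsday date is Aug 8.
Aug 16 is 8 days after Aug 8; 8 mod 7 = 1, so Saturday + 1 = Sunday.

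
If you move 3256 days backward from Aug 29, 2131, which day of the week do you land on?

Tuesday

First find the weekday of Aug 29, 2131. Doomsday rule: the anchor day for the 2100s is Sunday. For year 31: 31÷12 = 2 r 7, and 7÷4 = 1, so 2+7+1 = 10.
Sunday + 10 ≡ Wednesday — that's 2131's doomsday.
In August the doomsday date is Aug 8.
Aug 29 is 21 days after Aug 8; 21 mod 7 = 0, so Wednesday + 0 = Wednesday.
3256 mod 7 = 1, so 3256 days before a Wednesday is Wednesday − 1 = Tuesday.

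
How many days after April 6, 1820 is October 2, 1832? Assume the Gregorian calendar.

Apr 6, 1820 → Apr 6, 1821: 365 days.
Apr 6, 1821 → Apr 6, 1822: 365 days.
Apr 6, 1822 → Apr 6, 1823: 365 days.
Apr 6, 1823 → Apr 6, 1824: 366 days (Feb 29, 1824 is in that span).
Apr 6, 1824 → Apr 6, 1825: 365 days.
Apr 6, 1825 → Apr 6, 1826: 365 days.
Apr 6, 1826 → Apr 6, 1827: 365 days.
Apr 6, 1827 → Apr 6, 1828: 366 days (Feb 29, 1828 is in that span).
Apr 6, 1828 → Apr 6, 1829: 365 days.
Apr 6, 1829 → Apr 6, 1830: 365 days.
Apr 6, 1830 → Apr 6, 1831: 365 days.
Apr 6, 1831 → Apr 6, 1832: 366 days (Feb 29, 1832 is in that span).
Apr 6, 1832 → May 6, 1832: 30 days (April has 30).
May 6, 1832 → Jun 6, 1832: 31 days (May has 31).
Jun 6, 1832 → Jul 6, 1832: 30 days (June has 30).
Jul 6, 1832 → Aug 6, 1832: 31 days (July has 31).
Aug 6, 1832 → Sep 6, 1832: 31 days (August has 31).
Sep 6, 1832 → Oct 2, 1832: 26 days.
Total: 4562 days.

4562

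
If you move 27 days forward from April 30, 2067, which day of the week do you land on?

Apr 30, 2067 is a Saturday.
27 mod 7 = 6, so 27 days after a Saturday is Saturday + 6 = Friday.

Friday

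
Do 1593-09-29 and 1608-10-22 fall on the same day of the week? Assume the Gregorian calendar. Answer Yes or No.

From Sep 29, 1593 to Oct 22, 1608 is 5502 days.
5502 mod 7 = 0, so they are the same weekday.
(Sep 29, 1593 is a Wednesday; Oct 22, 1608 is a Wednesday.)

Yes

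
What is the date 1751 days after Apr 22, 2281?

+365 (one year) → Apr 22, 2282 (1386 left).
+365 (one year) → Apr 22, 2283 (1021 left).
+366 (one year; includes Feb 29, 2284) → Apr 22, 2284 (655 left).
+365 (one year) → Apr 22, 2285 (290 left).
Apr has 30 days: +9 → May 1, 2285 (281 left).
May has 31 days: +31 → Jun 1, 2285 (250 left).
Jun has 30 days: +30 → Jul 1, 2285 (220 left).
Jul has 31 days: +31 → Aug 1, 2285 (189 left).
Aug has 31 days: +31 → Sep 1, 2285 (158 left).
Sep has 30 days: +30 → Oct 1, 2285 (128 left).
Oct has 31 days: +31 → Nov 1, 2285 (97 left).
Nov has 30 days: +30 → Dec 1, 2285 (67 left).
Dec has 31 days: +31 → Jan 1, 2286 (36 left).
Jan has 31 days: +31 → Feb 1, 2286 (5 left).
+5 → Feb 6, 2286.

February 6, 2286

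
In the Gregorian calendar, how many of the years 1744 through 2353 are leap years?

Multiples of 4 in [1744,2353]: 153.
Of those, multiples of 100: 6 (not leap unless ÷400).
Multiples of 400: 1.
Leap years = 153 − 6 + 1 = 148.

148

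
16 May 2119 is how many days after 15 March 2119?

62

Mar 15, 2119 → Apr 15, 2119: 31 days (March has 31).
Apr 15, 2119 → May 15, 2119: 30 days (April has 30).
May 15, 2119 → May 16, 2119: 1 days.
Total: 62 days.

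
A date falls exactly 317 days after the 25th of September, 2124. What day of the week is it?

Wednesday

Sep 25, 2124 is a Monday.
317 mod 7 = 2, so 317 days after a Monday is Monday + 2 = Wednesday.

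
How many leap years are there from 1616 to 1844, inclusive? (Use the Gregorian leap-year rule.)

Multiples of 4 in [1616,1844]: 58.
Of those, multiples of 100: 2 (not leap unless ÷400).
Multiples of 400: 0.
Leap years = 58 − 2 + 0 = 56.

56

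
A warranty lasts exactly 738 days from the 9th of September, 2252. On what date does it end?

September 17, 2254

+365 (one year) → Sep 9, 2253 (373 left).
Sep has 30 days: +22 → Oct 1, 2253 (351 left).
Oct has 31 days: +31 → Nov 1, 2253 (320 left).
Nov has 30 days: +30 → Dec 1, 2253 (290 left).
Dec has 31 days: +31 → Jan 1, 2254 (259 left).
Jan has 31 days: +31 → Feb 1, 2254 (228 left).
Feb has 28 days: +28 → Mar 1, 2254 (200 left).
Mar has 31 days: +31 → Apr 1, 2254 (169 left).
Apr has 30 days: +30 → May 1, 2254 (139 left).
May has 31 days: +31 → Jun 1, 2254 (108 left).
Jun has 30 days: +30 → Jul 1, 2254 (78 left).
Jul has 31 days: +31 → Aug 1, 2254 (47 left).
Aug has 31 days: +31 → Sep 1, 2254 (16 left).
+16 → Sep 17, 2254.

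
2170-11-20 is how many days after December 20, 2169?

Dec 20, 2169 → Jan 20, 2170: 31 days (December has 31).
Jan 20, 2170 → Feb 20, 2170: 31 days (January has 31).
Feb 20, 2170 → Mar 20, 2170: 28 days (February has 28).
Mar 20, 2170 → Apr 20, 2170: 31 days (March has 31).
Apr 20, 2170 → May 20, 2170: 30 days (April has 30).
May 20, 2170 → Jun 20, 2170: 31 days (May has 31).
Jun 20, 2170 → Jul 20, 2170: 30 days (June has 30).
Jul 20, 2170 → Aug 20, 2170: 31 days (July has 31).
Aug 20, 2170 → Sep 20, 2170: 31 days (August has 31).
Sep 20, 2170 → Oct 20, 2170: 30 days (September has 30).
Oct 20, 2170 → Nov 20, 2170: 31 days.
Total: 335 days.

335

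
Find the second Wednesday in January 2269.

January 1, 2269 is a Friday.
The first Wednesday is therefore January 6 (5 days later).
The second Wednesday is 6 + 1×7 = January 13.

January 13, 2269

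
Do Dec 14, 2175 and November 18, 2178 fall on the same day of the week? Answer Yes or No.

From Dec 14, 2175 to Nov 18, 2178 is 1070 days.
1070 mod 7 = 6, so they are different weekdays.
(Dec 14, 2175 is a Thursday; Nov 18, 2178 is a Wednesday.)

No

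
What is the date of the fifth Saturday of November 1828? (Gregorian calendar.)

November 29, 1828

November 1, 1828 is a Saturday.
The first Saturday is therefore November 1 (same day).
The fifth Saturday is 1 + 4×7 = November 29.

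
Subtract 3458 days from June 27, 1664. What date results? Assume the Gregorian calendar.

January 8, 1655

−366 (one year; includes Feb 29, 1664) → Jun 27, 1663 (3092 left).
−365 (one year) → Jun 27, 1662 (2727 left).
−365 (one year) → Jun 27, 1661 (2362 left).
−365 (one year) → Jun 27, 1660 (1997 left).
−366 (one year; includes Feb 29, 1660) → Jun 27, 1659 (1631 left).
−365 (one year) → Jun 27, 1658 (1266 left).
−365 (one year) → Jun 27, 1657 (901 left).
−365 (one year) → Jun 27, 1656 (536 left).
−366 (one year; includes Feb 29, 1656) → Jun 27, 1655 (170 left).
−27 → May 31, 1655 (end of May, 31 days; 143 left).
−31 → Apr 30, 1655 (end of Apr, 30 days; 112 left).
−30 → Mar 31, 1655 (end of Mar, 31 days; 82 left).
−31 → Feb 28, 1655 (end of Feb, 28 days; 51 left).
−28 → Jan 31, 1655 (end of Jan, 31 days; 23 left).
−23 → Jan 8, 1655.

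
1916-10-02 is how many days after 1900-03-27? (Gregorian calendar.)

Mar 27, 1900 → Mar 27, 1901: 365 days.
Mar 27, 1901 → Mar 27, 1902: 365 days.
Mar 27, 1902 → Mar 27, 1903: 365 days.
Mar 27, 1903 → Mar 27, 1904: 366 days (Feb 29, 1904 is in that span).
Mar 27, 1904 → Mar 27, 1905: 365 days.
Mar 27, 1905 → Mar 27, 1906: 365 days.
Mar 27, 1906 → Mar 27, 1907: 365 days.
Mar 27, 1907 → Mar 27, 1908: 366 days (Feb 29, 1908 is in that span).
Mar 27, 1908 → Mar 27, 1909: 365 days.
Mar 27, 1909 → Mar 27, 1910: 365 days.
Mar 27, 1910 → Mar 27, 1911: 365 days.
Mar 27, 1911 → Mar 27, 1912: 366 days (Feb 29, 1912 is in that span).
Mar 27, 1912 → Mar 27, 1913: 365 days.
Mar 27, 1913 → Mar 27, 1914: 365 days.
Mar 27, 1914 → Mar 27, 1915: 365 days.
Mar 27, 1915 → Mar 27, 1916: 366 days (Feb 29, 1916 is in that span).
Mar 27, 1916 → Apr 27, 1916: 31 days (March has 31).
Apr 27, 1916 → May 27, 1916: 30 days (April has 30).
May 27, 1916 → Jun 27, 1916: 31 days (May has 31).
Jun 27, 1916 → Jul 27, 1916: 30 days (June has 30).
Jul 27, 1916 → Aug 27, 1916: 31 days (July has 31).
Aug 27, 1916 → Sep 27, 1916: 31 days (August has 31).
Sep 27, 1916 → Oct 2, 1916: 5 days.
Total: 6033 days.

6033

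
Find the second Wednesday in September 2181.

September 1, 2181 is a Saturday.
The first Wednesday is therefore September 5 (4 days later).
The second Wednesday is 5 + 1×7 = September 12.

September 12, 2181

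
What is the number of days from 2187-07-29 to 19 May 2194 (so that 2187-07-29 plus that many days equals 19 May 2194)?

2486

Jul 29, 2187 → Jul 29, 2188: 366 days (Feb 29, 2188 is in that span).
Jul 29, 2188 → Jul 29, 2189: 365 days.
Jul 29, 2189 → Jul 29, 2190: 365 days.
Jul 29, 2190 → Jul 29, 2191: 365 days.
Jul 29, 2191 → Jul 29, 2192: 366 days (Feb 29, 2192 is in that span).
Jul 29, 2192 → Jul 29, 2193: 365 days.
Jul 29, 2193 → Aug 29, 2193: 31 days (July has 31).
Aug 29, 2193 → Sep 29, 2193: 31 days (August has 31).
Sep 29, 2193 → Oct 29, 2193: 30 days (September has 30).
Oct 29, 2193 → Nov 29, 2193: 31 days (October has 31).
Nov 29, 2193 → Dec 29, 2193: 30 days (November has 30).
Dec 29, 2193 → Jan 29, 2194: 31 days (December has 31).
Jan 29, 2194 → Feb 28, 2194: 30 days (January has 31).
Feb 28, 2194 → Mar 28, 2194: 28 days (February has 28).
Mar 28, 2194 → Apr 28, 2194: 31 days (March has 31).
Apr 28, 2194 → May 19, 2194: 21 days.
Total: 2486 days.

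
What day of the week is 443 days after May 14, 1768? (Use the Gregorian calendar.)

Monday

First find the weekday of May 14, 1768. Doomsday rule: the anchor day for the 1700s is Sunday. For year 68: 68÷12 = 5 r 8, and 8÷4 = 2, so 5+8+2 = 15.
Sunday + 15 ≡ Monday — that's 1768's doomsday.
In May the doomsday date is May 9.
May 14 is 5 days after May 9; 5 mod 7 = 5, so Monday + 5 = Saturday.
443 mod 7 = 2, so 443 days after a Saturday is Saturday + 2 = Monday.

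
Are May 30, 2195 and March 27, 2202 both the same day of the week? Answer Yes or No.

From May 30, 2195 to Mar 27, 2202 is 2492 days.
2492 mod 7 = 0, so they are the same weekday.
(May 30, 2195 is a Saturday; Mar 27, 2202 is a Saturday.)

Yes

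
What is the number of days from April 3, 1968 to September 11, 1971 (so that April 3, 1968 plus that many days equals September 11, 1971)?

Apr 3, 1968 → Apr 3, 1969: 365 days.
Apr 3, 1969 → Apr 3, 1970: 365 days.
Apr 3, 1970 → Apr 3, 1971: 365 days.
Apr 3, 1971 → May 3, 1971: 30 days (April has 30).
May 3, 1971 → Jun 3, 1971: 31 days (May has 31).
Jun 3, 1971 → Jul 3, 1971: 30 days (June has 30).
Jul 3, 1971 → Aug 3, 1971: 31 days (July has 31).
Aug 3, 1971 → Sep 3, 1971: 31 days (August has 31).
Sep 3, 1971 → Sep 11, 1971: 8 days.
Total: 1256 days.

1256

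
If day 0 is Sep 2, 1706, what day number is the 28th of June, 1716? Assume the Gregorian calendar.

3587

Sep 2, 1706 → Sep 2, 1707: 365 days.
Sep 2, 1707 → Sep 2, 1708: 366 days (Feb 29, 1708 is in that span).
Sep 2, 1708 → Sep 2, 1709: 365 days.
Sep 2, 1709 → Sep 2, 1710: 365 days.
Sep 2, 1710 → Sep 2, 1711: 365 days.
Sep 2, 1711 → Sep 2, 1712: 366 days (Feb 29, 1712 is in that span).
Sep 2, 1712 → Sep 2, 1713: 365 days.
Sep 2, 1713 → Sep 2, 1714: 365 days.
Sep 2, 1714 → Sep 2, 1715: 365 days.
Sep 2, 1715 → Oct 2, 1715: 30 days (September has 30).
Oct 2, 1715 → Nov 2, 1715: 31 days (October has 31).
Nov 2, 1715 → Dec 2, 1715: 30 days (November has 30).
Dec 2, 1715 → Jan 2, 1716: 31 days (December has 31).
Jan 2, 1716 → Feb 2, 1716: 31 days (January has 31).
Feb 2, 1716 → Mar 2, 1716: 29 days (February has 29).
Mar 2, 1716 → Apr 2, 1716: 31 days (March has 31).
Apr 2, 1716 → May 2, 1716: 30 days (April has 30).
May 2, 1716 → Jun 2, 1716: 31 days (May has 31).
Jun 2, 1716 → Jun 28, 1716: 26 days.
Total: 3587 days.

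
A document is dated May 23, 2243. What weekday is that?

Tuesday

Doomsday rule: the anchor day for the 2200s is Friday. For year 43: 43÷12 = 3 r 7, and 7÷4 = 1, so 3+7+1 = 11.
Friday + 11 ≡ Tuesday — that's 2243's doomsday.
In May the doomsday date is May 9.
May 23 is 14 days after May 9; 14 mod 7 = 0, so Tuesday + 0 = Tuesday.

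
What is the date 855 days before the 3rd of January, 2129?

−366 (one year; includes Feb 29, 2128) → Jan 3, 2128 (489 left).
−365 (one year) → Jan 3, 2127 (124 left).
−3 → Dec 31, 2126 (end of Dec, 31 days; 121 left).
−31 → Nov 30, 2126 (end of Nov, 30 days; 90 left).
−30 → Oct 31, 2126 (end of Oct, 31 days; 60 left).
−31 → Sep 30, 2126 (end of Sep, 30 days; 29 left).
−29 → Sep 1, 2126.

September 1, 2126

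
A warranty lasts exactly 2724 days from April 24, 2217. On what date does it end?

+365 (one year) → Apr 24, 2218 (2359 left).
+365 (one year) → Apr 24, 2219 (1994 left).
+366 (one year; includes Feb 29, 2220) → Apr 24, 2220 (1628 left).
+365 (one year) → Apr 24, 2221 (1263 left).
+365 (one year) → Apr 24, 2222 (898 left).
+365 (one year) → Apr 24, 2223 (533 left).
+366 (one year; includes Feb 29, 2224) → Apr 24, 2224 (167 left).
Apr has 30 days: +7 → May 1, 2224 (160 left).
May has 31 days: +31 → Jun 1, 2224 (129 left).
Jun has 30 days: +30 → Jul 1, 2224 (99 left).
Jul has 31 days: +31 → Aug 1, 2224 (68 left).
Aug has 31 days: +31 → Sep 1, 2224 (37 left).
Sep has 30 days: +30 → Oct 1, 2224 (7 left).
+7 → Oct 8, 2224.

October 8, 2224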